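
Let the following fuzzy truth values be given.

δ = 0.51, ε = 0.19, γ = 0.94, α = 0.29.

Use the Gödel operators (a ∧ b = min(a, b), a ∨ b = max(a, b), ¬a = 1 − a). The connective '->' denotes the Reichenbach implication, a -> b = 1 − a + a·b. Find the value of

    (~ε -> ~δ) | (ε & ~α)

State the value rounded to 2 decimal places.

0.59

~ε = 1 − 0.19 = 0.81
~δ = 1 − 0.51 = 0.49
~ε -> ~δ  [Reichenbach: 1 − a + a·b] with a=0.81, b=0.49 → 0.59
~α = 1 − 0.29 = 0.71
ε & ~α = min(a, b) on (0.19, 0.71) = 0.19
(~ε -> ~δ) | (ε & ~α) = max(a, b) on (0.59, 0.19) = 0.59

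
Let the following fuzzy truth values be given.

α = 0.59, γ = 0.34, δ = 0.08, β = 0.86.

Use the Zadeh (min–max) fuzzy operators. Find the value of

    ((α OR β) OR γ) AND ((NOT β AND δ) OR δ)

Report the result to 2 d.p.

0.08

α OR β = max(a, b) on (0.59, 0.86) = 0.86
(α OR β) OR γ = max(a, b) on (0.86, 0.34) = 0.86
NOT β = 1 − 0.86 = 0.14
NOT β AND δ = min(a, b) on (0.14, 0.08) = 0.08
(NOT β AND δ) OR δ = max(a, b) on (0.08, 0.08) = 0.08
((α OR β) OR γ) AND ((NOT β AND δ) OR δ) = min(a, b) on (0.86, 0.08) = 0.08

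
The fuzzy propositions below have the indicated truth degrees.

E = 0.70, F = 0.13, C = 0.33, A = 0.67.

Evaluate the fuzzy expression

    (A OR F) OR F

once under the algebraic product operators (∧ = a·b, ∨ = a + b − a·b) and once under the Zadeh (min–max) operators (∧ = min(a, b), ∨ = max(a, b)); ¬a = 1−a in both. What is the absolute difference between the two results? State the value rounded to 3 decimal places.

0.080

Under algebraic product:
  A OR F = a + b − a·b on (0.6700, 0.1300) = 0.7129
  (A OR F) OR F = a + b − a·b on (0.7129, 0.1300) = 0.7502
  → value = 0.7502
Under Zadeh (min–max):
  A OR F = max(a, b) on (0.67, 0.13) = 0.67
  (A OR F) OR F = max(a, b) on (0.67, 0.13) = 0.67
  → value = 0.6700
|0.7502 − 0.6700| = 0.080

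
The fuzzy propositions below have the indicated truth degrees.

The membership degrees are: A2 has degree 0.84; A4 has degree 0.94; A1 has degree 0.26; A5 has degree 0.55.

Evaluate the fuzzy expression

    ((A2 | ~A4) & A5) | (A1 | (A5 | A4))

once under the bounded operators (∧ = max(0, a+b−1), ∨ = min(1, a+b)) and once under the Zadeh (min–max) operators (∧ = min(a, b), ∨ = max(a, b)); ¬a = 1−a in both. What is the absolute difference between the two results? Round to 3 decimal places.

Under bounded:
  ~A4 = 1 − 0.94 = 0.06
  A2 | ~A4 = min(1, a+b) on (0.84, 0.06) = 0.90
  (A2 | ~A4) & A5 = max(0, a+b−1) on (0.90, 0.55) = 0.45
  A5 | A4 = min(1, a+b) on (0.55, 0.94) = 1.00
  A1 | (A5 | A4) = min(1, a+b) on (0.26, 1.00) = 1.00
  ((A2 | ~A4) & A5) | (A1 | (A5 | A4)) = min(1, a+b) on (0.45, 1.00) = 1.00
  → value = 1.0000
Under Zadeh (min–max):
  ~A4 = 1 − 0.94 = 0.06
  A2 | ~A4 = max(a, b) on (0.84, 0.06) = 0.84
  (A2 | ~A4) & A5 = min(a, b) on (0.84, 0.55) = 0.55
  A5 | A4 = max(a, b) on (0.55, 0.94) = 0.94
  A1 | (A5 | A4) = max(a, b) on (0.26, 0.94) = 0.94
  ((A2 | ~A4) & A5) | (A1 | (A5 | A4)) = max(a, b) on (0.55, 0.94) = 0.94
  → value = 0.9400
|1.0000 − 0.9400| = 0.060

0.060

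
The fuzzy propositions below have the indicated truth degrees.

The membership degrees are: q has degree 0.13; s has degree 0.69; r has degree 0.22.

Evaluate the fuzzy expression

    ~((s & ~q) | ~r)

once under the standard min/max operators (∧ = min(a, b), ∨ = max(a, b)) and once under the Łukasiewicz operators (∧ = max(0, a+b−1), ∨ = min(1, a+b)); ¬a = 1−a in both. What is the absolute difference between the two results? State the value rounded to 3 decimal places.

0.220

Under standard min/max:
  ~q = 1 − 0.13 = 0.87
  s & ~q = min(a, b) on (0.69, 0.87) = 0.69
  ~r = 1 − 0.22 = 0.78
  (s & ~q) | ~r = max(a, b) on (0.69, 0.78) = 0.78
  ~((s & ~q) | ~r) = 1 − 0.78 = 0.22
  → value = 0.2200
Under Łukasiewicz:
  ~q = 1 − 0.13 = 0.87
  s & ~q = max(0, a+b−1) on (0.69, 0.87) = 0.56
  ~r = 1 − 0.22 = 0.78
  (s & ~q) | ~r = min(1, a+b) on (0.56, 0.78) = 1.00
  ~((s & ~q) | ~r) = 1 − 1.00 = 0.00
  → value = 0.0000
|0.2200 − 0.0000| = 0.220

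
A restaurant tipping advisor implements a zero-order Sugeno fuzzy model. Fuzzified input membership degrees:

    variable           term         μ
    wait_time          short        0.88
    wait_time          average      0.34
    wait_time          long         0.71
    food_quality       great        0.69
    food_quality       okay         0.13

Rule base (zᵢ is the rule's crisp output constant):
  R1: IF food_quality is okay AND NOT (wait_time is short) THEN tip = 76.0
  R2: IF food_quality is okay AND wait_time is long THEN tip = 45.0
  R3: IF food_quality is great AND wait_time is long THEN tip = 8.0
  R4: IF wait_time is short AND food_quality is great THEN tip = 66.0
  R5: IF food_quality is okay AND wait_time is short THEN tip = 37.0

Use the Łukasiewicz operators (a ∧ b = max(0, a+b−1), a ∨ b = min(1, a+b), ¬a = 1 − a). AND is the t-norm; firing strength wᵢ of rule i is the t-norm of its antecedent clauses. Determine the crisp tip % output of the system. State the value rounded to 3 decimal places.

42.031

R1 (z=76.0): okay=0.13, ¬short=1−0.88=0.12; AND[max(0, a+b−1)] → w = 0.00
R2 (z=45.0): okay=0.13, long=0.71; AND[max(0, a+b−1)] → w = 0.00
R3 (z=8.0): great=0.69, long=0.71; AND[max(0, a+b−1)] → w = 0.40
R4 (z=66.0): short=0.88, great=0.69; AND[max(0, a+b−1)] → w = 0.57
R5 (z=37.0): okay=0.13, short=0.88; AND[max(0, a+b−1)] → w = 0.01
Weighted average = (0.00·76.0 + 0.00·45.0 + 0.40·8.0 + 0.57·66.0 + 0.01·37.0) / (0.00 + 0.00 + 0.40 + 0.57 + 0.01)
  = 41.1900 / 0.9800 = 42.031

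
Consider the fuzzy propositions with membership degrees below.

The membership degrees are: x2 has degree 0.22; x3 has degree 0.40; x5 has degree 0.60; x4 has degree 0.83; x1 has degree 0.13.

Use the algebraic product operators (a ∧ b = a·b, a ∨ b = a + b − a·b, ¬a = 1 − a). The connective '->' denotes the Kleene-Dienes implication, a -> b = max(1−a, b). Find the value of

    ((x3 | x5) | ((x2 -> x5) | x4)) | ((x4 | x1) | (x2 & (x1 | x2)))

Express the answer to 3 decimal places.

0.999

x3 | x5 = a + b − a·b on (0.4000, 0.6000) = 0.7600
x2 -> x5  [Kleene-Dienes: max(1−a, b)] with a=0.2200, b=0.6000 → 0.7800
(x2 -> x5) | x4 = a + b − a·b on (0.7800, 0.8300) = 0.9626
(x3 | x5) | ((x2 -> x5) | x4) = a + b − a·b on (0.7600, 0.9626) = 0.9910
x4 | x1 = a + b − a·b on (0.8300, 0.1300) = 0.8521
x1 | x2 = a + b − a·b on (0.1300, 0.2200) = 0.3214
x2 & (x1 | x2) = a·b on (0.2200, 0.3214) = 0.0707
(x4 | x1) | (x2 & (x1 | x2)) = a + b − a·b on (0.8521, 0.0707) = 0.8626
((x3 | x5) | ((x2 -> x5) | x4)) | ((x4 | x1) | (x2 & (x1 | x2))) = a + b − a·b on (0.9910, 0.8626) = 0.9988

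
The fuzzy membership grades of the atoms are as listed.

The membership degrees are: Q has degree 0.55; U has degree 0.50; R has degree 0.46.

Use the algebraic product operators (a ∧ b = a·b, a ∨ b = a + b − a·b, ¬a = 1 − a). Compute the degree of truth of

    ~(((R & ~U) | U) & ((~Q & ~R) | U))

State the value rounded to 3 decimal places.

~U = 1 − 0.5000 = 0.5000
R & ~U = a·b on (0.4600, 0.5000) = 0.2300
(R & ~U) | U = a + b − a·b on (0.2300, 0.5000) = 0.6150
~Q = 1 − 0.5500 = 0.4500
~R = 1 − 0.4600 = 0.5400
~Q & ~R = a·b on (0.4500, 0.5400) = 0.2430
(~Q & ~R) | U = a + b − a·b on (0.2430, 0.5000) = 0.6215
((R & ~U) | U) & ((~Q & ~R) | U) = a·b on (0.6150, 0.6215) = 0.3822
~(((R & ~U) | U) & ((~Q & ~R) | U)) = 1 − 0.3822 = 0.6178

0.618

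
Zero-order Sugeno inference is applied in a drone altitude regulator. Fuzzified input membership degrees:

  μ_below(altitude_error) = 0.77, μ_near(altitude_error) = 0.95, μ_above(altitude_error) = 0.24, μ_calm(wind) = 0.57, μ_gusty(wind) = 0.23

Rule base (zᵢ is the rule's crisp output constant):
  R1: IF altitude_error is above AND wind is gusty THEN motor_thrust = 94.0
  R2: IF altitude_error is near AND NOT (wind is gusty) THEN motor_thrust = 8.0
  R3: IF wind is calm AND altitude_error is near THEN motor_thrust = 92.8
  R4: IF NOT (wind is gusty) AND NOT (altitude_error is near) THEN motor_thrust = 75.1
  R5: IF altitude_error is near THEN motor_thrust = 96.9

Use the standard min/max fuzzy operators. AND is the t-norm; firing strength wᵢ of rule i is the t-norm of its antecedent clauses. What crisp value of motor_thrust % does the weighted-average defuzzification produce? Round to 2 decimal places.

68.67

R1 (z=94.0): above=0.24, gusty=0.23; AND[min(a, b)] → w = 0.23
R2 (z=8.0): near=0.95, ¬gusty=1−0.23=0.77; AND[min(a, b)] → w = 0.77
R3 (z=92.8): calm=0.57, near=0.95; AND[min(a, b)] → w = 0.57
R4 (z=75.1): ¬gusty=1−0.23=0.77, ¬near=1−0.95=0.05; AND[min(a, b)] → w = 0.05
R5 (z=96.9): near=0.95 → w = 0.95
Weighted average = (0.23·94.0 + 0.77·8.0 + 0.57·92.8 + 0.05·75.1 + 0.95·96.9) / (0.23 + 0.77 + 0.57 + 0.05 + 0.95)
  = 176.4860 / 2.5700 = 68.67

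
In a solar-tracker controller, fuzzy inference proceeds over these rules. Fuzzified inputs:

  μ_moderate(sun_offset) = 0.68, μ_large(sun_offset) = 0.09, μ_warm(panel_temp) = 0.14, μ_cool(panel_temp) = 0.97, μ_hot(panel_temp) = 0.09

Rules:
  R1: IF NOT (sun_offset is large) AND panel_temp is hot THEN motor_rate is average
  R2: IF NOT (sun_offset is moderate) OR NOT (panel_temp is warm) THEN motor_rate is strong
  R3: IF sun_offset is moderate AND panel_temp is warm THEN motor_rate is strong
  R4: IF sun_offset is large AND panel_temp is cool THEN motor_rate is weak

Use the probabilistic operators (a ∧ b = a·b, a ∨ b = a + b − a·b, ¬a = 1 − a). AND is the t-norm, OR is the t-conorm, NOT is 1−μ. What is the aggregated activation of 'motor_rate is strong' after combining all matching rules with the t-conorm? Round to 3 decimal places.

0.914

R1: ¬large=1−0.09=0.91, hot=0.09; AND[a·b] → w = 0.0819
R2: ¬moderate=1−0.68=0.32, ¬warm=1−0.14=0.86; OR[a + b − a·b] → w = 0.9048
R3: moderate=0.68, warm=0.14; AND[a·b] → w = 0.0952
R4: large=0.09, cool=0.97; AND[a·b] → w = 0.0873
Rules with consequent 'strong': {R2, R3} → strengths 0.9048, 0.0952
Aggregate via t-conorm [a + b − a·b]: 0.9139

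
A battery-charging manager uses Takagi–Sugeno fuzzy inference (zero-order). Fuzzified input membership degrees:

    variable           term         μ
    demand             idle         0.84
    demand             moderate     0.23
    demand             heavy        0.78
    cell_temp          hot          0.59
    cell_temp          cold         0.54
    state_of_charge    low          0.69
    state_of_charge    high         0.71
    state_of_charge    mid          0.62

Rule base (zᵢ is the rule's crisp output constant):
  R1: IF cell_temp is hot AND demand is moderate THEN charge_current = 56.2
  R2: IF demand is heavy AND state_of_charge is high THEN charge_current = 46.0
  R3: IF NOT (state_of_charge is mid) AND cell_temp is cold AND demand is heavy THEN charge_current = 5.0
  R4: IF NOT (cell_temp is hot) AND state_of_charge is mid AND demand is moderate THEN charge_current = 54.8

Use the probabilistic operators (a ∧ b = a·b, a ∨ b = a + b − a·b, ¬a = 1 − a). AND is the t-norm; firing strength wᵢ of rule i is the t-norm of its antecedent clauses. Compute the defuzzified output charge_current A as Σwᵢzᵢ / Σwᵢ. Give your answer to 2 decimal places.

40.86

R1 (z=56.2): hot=0.59, moderate=0.23; AND[a·b] → w = 0.1357
R2 (z=46.0): heavy=0.78, high=0.71; AND[a·b] → w = 0.5538
R3 (z=5.0): ¬mid=1−0.62=0.38, cold=0.54, heavy=0.78; AND[a·b] → w = 0.1601
R4 (z=54.8): ¬hot=1−0.59=0.41, mid=0.62, moderate=0.23; AND[a·b] → w = 0.0585
Weighted average = (0.1357·56.2 + 0.5538·46.0 + 0.1601·5.0 + 0.0585·54.8) / (0.1357 + 0.5538 + 0.1601 + 0.0585)
  = 37.1054 / 0.9080 = 40.86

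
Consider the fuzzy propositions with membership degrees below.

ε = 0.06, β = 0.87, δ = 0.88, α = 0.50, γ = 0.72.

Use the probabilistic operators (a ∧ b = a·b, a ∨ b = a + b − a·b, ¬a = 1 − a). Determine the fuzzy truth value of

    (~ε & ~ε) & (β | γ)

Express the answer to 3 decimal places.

~ε = 1 − 0.0600 = 0.9400
~ε = 1 − 0.0600 = 0.9400
~ε & ~ε = a·b on (0.9400, 0.9400) = 0.8836
β | γ = a + b − a·b on (0.8700, 0.7200) = 0.9636
(~ε & ~ε) & (β | γ) = a·b on (0.8836, 0.9636) = 0.8514

0.851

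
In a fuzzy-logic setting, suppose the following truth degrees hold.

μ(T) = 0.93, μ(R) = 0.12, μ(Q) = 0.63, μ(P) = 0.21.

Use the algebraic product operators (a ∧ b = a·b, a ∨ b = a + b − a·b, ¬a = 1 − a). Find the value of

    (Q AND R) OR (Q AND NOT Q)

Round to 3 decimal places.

Q AND R = a·b on (0.6300, 0.1200) = 0.0756
NOT Q = 1 − 0.6300 = 0.3700
Q AND NOT Q = a·b on (0.6300, 0.3700) = 0.2331
(Q AND R) OR (Q AND NOT Q) = a + b − a·b on (0.0756, 0.2331) = 0.2911

0.291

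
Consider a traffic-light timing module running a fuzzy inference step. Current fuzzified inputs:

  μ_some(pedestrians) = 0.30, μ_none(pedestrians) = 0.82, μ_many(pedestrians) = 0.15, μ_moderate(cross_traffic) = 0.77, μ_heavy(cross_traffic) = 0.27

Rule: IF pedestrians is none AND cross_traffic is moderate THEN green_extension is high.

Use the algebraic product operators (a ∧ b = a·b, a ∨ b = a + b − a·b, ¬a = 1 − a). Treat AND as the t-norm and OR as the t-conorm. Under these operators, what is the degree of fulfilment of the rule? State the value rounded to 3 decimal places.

firing strength: none=0.82, moderate=0.77; AND[a·b] → w = 0.6314

0.631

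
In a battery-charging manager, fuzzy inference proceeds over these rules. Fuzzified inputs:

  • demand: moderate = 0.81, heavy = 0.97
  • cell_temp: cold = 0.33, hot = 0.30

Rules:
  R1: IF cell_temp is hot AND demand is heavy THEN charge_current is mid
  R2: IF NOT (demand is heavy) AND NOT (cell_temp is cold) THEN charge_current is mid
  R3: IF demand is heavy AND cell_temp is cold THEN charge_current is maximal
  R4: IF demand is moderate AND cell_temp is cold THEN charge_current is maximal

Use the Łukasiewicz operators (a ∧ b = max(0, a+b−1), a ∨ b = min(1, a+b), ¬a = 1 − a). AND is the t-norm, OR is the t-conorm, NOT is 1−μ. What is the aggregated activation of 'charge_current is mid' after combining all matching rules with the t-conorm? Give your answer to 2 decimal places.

R1: hot=0.30, heavy=0.97; AND[max(0, a+b−1)] → w = 0.27
R2: ¬heavy=1−0.97=0.03, ¬cold=1−0.33=0.67; AND[max(0, a+b−1)] → w = 0.00
R3: heavy=0.97, cold=0.33; AND[max(0, a+b−1)] → w = 0.30
R4: moderate=0.81, cold=0.33; AND[max(0, a+b−1)] → w = 0.14
Rules with consequent 'mid': {R1, R2} → strengths 0.27, 0.00
Aggregate via t-conorm [min(1, a+b)]: 0.27

0.27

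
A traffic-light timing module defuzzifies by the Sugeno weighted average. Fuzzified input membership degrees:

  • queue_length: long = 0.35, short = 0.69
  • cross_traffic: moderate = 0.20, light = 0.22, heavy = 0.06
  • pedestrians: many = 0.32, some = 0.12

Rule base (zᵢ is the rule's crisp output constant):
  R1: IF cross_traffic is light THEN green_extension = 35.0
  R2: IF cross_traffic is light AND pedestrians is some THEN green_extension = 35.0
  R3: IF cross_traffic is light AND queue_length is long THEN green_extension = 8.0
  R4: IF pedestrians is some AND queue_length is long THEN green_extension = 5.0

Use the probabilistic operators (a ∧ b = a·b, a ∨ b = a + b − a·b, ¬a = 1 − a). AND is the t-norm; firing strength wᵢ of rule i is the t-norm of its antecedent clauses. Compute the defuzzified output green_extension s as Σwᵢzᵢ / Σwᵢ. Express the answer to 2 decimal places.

25.86

R1 (z=35.0): light=0.22 → w = 0.2200
R2 (z=35.0): light=0.22, some=0.12; AND[a·b] → w = 0.0264
R3 (z=8.0): light=0.22, long=0.35; AND[a·b] → w = 0.0770
R4 (z=5.0): some=0.12, long=0.35; AND[a·b] → w = 0.0420
Weighted average = (0.2200·35.0 + 0.0264·35.0 + 0.0770·8.0 + 0.0420·5.0) / (0.2200 + 0.0264 + 0.0770 + 0.0420)
  = 9.4500 / 0.3654 = 25.86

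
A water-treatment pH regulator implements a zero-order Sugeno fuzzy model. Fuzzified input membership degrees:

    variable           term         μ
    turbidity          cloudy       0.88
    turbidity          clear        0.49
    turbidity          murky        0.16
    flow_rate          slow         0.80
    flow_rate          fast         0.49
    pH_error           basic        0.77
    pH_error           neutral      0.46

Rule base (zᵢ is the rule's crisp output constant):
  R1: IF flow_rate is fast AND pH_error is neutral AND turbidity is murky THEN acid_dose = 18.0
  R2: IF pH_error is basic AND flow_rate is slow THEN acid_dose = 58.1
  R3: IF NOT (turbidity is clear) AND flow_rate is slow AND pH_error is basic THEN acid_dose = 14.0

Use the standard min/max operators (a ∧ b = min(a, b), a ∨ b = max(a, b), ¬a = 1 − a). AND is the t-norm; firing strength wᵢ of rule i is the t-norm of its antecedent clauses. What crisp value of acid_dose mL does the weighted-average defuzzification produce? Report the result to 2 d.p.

R1 (z=18.0): fast=0.49, neutral=0.46, murky=0.16; AND[min(a, b)] → w = 0.16
R2 (z=58.1): basic=0.77, slow=0.80; AND[min(a, b)] → w = 0.77
R3 (z=14.0): ¬clear=1−0.49=0.51, slow=0.80, basic=0.77; AND[min(a, b)] → w = 0.51
Weighted average = (0.16·18.0 + 0.77·58.1 + 0.51·14.0) / (0.16 + 0.77 + 0.51)
  = 54.7570 / 1.4400 = 38.03

38.03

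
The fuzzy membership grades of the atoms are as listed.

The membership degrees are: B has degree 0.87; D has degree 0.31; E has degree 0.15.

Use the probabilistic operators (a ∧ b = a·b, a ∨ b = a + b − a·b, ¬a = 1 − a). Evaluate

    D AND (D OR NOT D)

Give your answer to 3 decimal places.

0.244

NOT D = 1 − 0.3100 = 0.6900
D OR NOT D = a + b − a·b on (0.3100, 0.6900) = 0.7861
D AND (D OR NOT D) = a·b on (0.3100, 0.7861) = 0.2437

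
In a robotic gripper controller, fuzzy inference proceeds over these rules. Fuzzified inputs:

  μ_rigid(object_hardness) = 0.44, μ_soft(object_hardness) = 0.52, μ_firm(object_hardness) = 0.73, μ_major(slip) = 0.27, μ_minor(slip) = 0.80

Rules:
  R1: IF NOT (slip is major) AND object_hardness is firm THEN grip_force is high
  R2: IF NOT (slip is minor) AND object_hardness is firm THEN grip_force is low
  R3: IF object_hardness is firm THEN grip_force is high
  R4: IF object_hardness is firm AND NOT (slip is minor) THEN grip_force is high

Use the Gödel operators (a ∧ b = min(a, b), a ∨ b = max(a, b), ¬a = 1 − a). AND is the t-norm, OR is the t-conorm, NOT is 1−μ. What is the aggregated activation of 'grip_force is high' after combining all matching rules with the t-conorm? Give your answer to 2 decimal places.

R1: ¬major=1−0.27=0.73, firm=0.73; AND[min(a, b)] → w = 0.73
R2: ¬minor=1−0.80=0.20, firm=0.73; AND[min(a, b)] → w = 0.20
R3: firm=0.73 → w = 0.73
R4: firm=0.73, ¬minor=1−0.80=0.20; AND[min(a, b)] → w = 0.20
Rules with consequent 'high': {R1, R3, R4} → strengths 0.73, 0.73, 0.20
Aggregate via t-conorm [max(a, b)]: 0.73

0.73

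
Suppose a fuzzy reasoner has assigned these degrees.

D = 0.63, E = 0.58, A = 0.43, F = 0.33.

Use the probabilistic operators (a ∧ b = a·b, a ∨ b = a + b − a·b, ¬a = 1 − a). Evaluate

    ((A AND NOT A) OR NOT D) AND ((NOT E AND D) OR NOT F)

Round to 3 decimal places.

0.397

NOT A = 1 − 0.4300 = 0.5700
A AND NOT A = a·b on (0.4300, 0.5700) = 0.2451
NOT D = 1 − 0.6300 = 0.3700
(A AND NOT A) OR NOT D = a + b − a·b on (0.2451, 0.3700) = 0.5244
NOT E = 1 − 0.5800 = 0.4200
NOT E AND D = a·b on (0.4200, 0.6300) = 0.2646
NOT F = 1 − 0.3300 = 0.6700
(NOT E AND D) OR NOT F = a + b − a·b on (0.2646, 0.6700) = 0.7573
((A AND NOT A) OR NOT D) AND ((NOT E AND D) OR NOT F) = a·b on (0.5244, 0.7573) = 0.3971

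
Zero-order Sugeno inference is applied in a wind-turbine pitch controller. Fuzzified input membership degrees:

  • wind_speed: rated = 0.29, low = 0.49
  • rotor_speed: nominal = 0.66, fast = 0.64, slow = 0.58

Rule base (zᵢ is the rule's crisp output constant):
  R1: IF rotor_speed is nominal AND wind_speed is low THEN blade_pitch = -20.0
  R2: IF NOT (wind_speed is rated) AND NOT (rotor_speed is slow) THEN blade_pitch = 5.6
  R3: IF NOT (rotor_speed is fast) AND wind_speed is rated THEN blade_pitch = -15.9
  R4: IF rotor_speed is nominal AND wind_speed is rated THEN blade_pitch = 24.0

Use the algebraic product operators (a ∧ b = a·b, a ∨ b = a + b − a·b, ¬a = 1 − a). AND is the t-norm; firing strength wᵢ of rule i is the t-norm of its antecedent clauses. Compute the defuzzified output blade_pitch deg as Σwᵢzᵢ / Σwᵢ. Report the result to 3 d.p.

R1 (z=-20.0): nominal=0.66, low=0.49; AND[a·b] → w = 0.3234
R2 (z=5.6): ¬rated=1−0.29=0.71, ¬slow=1−0.58=0.42; AND[a·b] → w = 0.2982
R3 (z=-15.9): ¬fast=1−0.64=0.36, rated=0.29; AND[a·b] → w = 0.1044
R4 (z=24.0): nominal=0.66, rated=0.29; AND[a·b] → w = 0.1914
Weighted average = (0.3234·-20.0 + 0.2982·5.6 + 0.1044·-15.9 + 0.1914·24.0) / (0.3234 + 0.2982 + 0.1044 + 0.1914)
  = -1.8644 / 0.9174 = -2.032

-2.032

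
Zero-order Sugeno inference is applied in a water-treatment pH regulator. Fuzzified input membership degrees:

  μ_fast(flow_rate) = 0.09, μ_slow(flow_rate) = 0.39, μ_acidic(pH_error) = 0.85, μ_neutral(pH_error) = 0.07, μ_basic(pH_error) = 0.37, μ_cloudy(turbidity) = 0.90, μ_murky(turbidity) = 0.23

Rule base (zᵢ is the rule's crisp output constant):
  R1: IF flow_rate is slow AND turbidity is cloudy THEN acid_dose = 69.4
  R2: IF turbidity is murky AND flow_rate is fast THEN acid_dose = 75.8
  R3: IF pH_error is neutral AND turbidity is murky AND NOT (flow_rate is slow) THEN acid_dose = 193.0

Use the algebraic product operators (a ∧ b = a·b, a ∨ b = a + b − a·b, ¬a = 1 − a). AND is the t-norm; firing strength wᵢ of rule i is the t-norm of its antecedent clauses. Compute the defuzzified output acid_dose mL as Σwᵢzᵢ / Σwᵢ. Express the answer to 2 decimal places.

R1 (z=69.4): slow=0.39, cloudy=0.90; AND[a·b] → w = 0.3510
R2 (z=75.8): murky=0.23, fast=0.09; AND[a·b] → w = 0.0207
R3 (z=193.0): neutral=0.07, murky=0.23, ¬slow=1−0.39=0.61; AND[a·b] → w = 0.0098
Weighted average = (0.3510·69.4 + 0.0207·75.8 + 0.0098·193.0) / (0.3510 + 0.0207 + 0.0098)
  = 27.8239 / 0.3815 = 72.93

72.93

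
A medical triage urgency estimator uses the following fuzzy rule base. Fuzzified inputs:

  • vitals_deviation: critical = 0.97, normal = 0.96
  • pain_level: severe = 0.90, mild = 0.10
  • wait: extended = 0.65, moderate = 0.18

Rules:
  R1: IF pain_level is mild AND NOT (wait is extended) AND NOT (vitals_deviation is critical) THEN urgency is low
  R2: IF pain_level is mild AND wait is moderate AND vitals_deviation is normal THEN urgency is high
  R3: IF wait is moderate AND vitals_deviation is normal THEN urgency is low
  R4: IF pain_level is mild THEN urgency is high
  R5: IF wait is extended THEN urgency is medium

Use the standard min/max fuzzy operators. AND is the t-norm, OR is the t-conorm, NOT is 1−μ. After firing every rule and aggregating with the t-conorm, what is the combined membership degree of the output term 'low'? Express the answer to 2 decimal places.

0.18

R1: mild=0.10, ¬extended=1−0.65=0.35, ¬critical=1−0.97=0.03; AND[min(a, b)] → w = 0.03
R2: mild=0.10, moderate=0.18, normal=0.96; AND[min(a, b)] → w = 0.10
R3: moderate=0.18, normal=0.96; AND[min(a, b)] → w = 0.18
R4: mild=0.10 → w = 0.10
R5: extended=0.65 → w = 0.65
Rules with consequent 'low': {R1, R3} → strengths 0.03, 0.18
Aggregate via t-conorm [max(a, b)]: 0.18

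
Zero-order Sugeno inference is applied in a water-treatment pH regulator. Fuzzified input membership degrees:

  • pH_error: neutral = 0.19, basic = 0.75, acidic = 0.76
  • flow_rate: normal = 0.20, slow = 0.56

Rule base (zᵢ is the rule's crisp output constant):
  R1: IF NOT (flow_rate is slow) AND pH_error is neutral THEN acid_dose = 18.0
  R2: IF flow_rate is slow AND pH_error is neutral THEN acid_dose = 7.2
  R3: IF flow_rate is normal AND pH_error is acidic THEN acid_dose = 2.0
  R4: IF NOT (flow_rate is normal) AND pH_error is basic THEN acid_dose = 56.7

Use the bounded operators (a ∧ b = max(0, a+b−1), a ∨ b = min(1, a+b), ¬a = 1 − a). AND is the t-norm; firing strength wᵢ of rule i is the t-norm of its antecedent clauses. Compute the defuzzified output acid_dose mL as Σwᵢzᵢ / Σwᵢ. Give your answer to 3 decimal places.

R1 (z=18.0): ¬slow=1−0.56=0.44, neutral=0.19; AND[max(0, a+b−1)] → w = 0.00
R2 (z=7.2): slow=0.56, neutral=0.19; AND[max(0, a+b−1)] → w = 0.00
R3 (z=2.0): normal=0.20, acidic=0.76; AND[max(0, a+b−1)] → w = 0.00
R4 (z=56.7): ¬normal=1−0.20=0.80, basic=0.75; AND[max(0, a+b−1)] → w = 0.55
Weighted average = (0.00·18.0 + 0.00·7.2 + 0.00·2.0 + 0.55·56.7) / (0.00 + 0.00 + 0.00 + 0.55)
  = 31.1850 / 0.5500 = 56.700

56.700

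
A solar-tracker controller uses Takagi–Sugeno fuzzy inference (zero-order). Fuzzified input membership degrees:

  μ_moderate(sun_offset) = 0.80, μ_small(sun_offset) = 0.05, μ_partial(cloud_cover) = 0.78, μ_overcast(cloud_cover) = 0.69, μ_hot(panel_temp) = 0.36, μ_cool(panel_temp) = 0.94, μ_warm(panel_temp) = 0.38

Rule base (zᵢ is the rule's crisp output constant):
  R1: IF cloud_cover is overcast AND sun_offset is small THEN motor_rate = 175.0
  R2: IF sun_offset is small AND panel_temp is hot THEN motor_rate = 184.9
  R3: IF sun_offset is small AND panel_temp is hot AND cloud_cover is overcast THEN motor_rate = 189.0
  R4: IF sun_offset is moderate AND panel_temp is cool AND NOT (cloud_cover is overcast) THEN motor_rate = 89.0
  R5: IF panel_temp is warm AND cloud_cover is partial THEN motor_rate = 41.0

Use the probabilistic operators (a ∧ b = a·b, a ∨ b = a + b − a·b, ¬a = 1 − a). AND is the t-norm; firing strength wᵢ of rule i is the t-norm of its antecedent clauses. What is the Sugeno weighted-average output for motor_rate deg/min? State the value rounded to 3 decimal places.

R1 (z=175.0): overcast=0.69, small=0.05; AND[a·b] → w = 0.0345
R2 (z=184.9): small=0.05, hot=0.36; AND[a·b] → w = 0.0180
R3 (z=189.0): small=0.05, hot=0.36, overcast=0.69; AND[a·b] → w = 0.0124
R4 (z=89.0): moderate=0.80, cool=0.94, ¬overcast=1−0.69=0.31; AND[a·b] → w = 0.2331
R5 (z=41.0): warm=0.38, partial=0.78; AND[a·b] → w = 0.2964
Weighted average = (0.0345·175.0 + 0.0180·184.9 + 0.0124·189.0 + 0.2331·89.0 + 0.2964·41.0) / (0.0345 + 0.0180 + 0.0124 + 0.2331 + 0.2964)
  = 44.6132 / 0.5944 = 75.051

75.051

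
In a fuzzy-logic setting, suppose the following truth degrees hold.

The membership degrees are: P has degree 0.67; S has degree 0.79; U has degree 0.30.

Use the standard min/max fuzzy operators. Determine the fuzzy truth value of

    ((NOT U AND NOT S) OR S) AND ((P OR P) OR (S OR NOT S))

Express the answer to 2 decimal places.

NOT U = 1 − 0.30 = 0.70
NOT S = 1 − 0.79 = 0.21
NOT U AND NOT S = min(a, b) on (0.70, 0.21) = 0.21
(NOT U AND NOT S) OR S = max(a, b) on (0.21, 0.79) = 0.79
P OR P = max(a, b) on (0.67, 0.67) = 0.67
NOT S = 1 − 0.79 = 0.21
S OR NOT S = max(a, b) on (0.79, 0.21) = 0.79
(P OR P) OR (S OR NOT S) = max(a, b) on (0.67, 0.79) = 0.79
((NOT U AND NOT S) OR S) AND ((P OR P) OR (S OR NOT S)) = min(a, b) on (0.79, 0.79) = 0.79

0.79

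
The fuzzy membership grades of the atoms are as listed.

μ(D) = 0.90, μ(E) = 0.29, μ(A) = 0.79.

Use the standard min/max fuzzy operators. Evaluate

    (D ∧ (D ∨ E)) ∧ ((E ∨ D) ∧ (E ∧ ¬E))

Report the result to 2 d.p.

D ∨ E = max(a, b) on (0.90, 0.29) = 0.90
D ∧ (D ∨ E) = min(a, b) on (0.90, 0.90) = 0.90
E ∨ D = max(a, b) on (0.29, 0.90) = 0.90
¬E = 1 − 0.29 = 0.71
E ∧ ¬E = min(a, b) on (0.29, 0.71) = 0.29
(E ∨ D) ∧ (E ∧ ¬E) = min(a, b) on (0.90, 0.29) = 0.29
(D ∧ (D ∨ E)) ∧ ((E ∨ D) ∧ (E ∧ ¬E)) = min(a, b) on (0.90, 0.29) = 0.29

0.29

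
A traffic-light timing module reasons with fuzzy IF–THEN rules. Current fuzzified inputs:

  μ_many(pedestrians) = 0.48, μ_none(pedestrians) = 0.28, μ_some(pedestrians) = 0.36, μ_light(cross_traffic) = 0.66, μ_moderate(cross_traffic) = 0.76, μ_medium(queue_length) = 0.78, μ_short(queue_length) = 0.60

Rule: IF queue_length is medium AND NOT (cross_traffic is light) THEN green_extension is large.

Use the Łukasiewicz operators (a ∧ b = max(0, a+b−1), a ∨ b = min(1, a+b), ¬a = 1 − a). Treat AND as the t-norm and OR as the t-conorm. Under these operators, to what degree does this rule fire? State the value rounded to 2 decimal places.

0.12

firing strength: medium=0.78, ¬light=1−0.66=0.34; AND[max(0, a+b−1)] → w = 0.12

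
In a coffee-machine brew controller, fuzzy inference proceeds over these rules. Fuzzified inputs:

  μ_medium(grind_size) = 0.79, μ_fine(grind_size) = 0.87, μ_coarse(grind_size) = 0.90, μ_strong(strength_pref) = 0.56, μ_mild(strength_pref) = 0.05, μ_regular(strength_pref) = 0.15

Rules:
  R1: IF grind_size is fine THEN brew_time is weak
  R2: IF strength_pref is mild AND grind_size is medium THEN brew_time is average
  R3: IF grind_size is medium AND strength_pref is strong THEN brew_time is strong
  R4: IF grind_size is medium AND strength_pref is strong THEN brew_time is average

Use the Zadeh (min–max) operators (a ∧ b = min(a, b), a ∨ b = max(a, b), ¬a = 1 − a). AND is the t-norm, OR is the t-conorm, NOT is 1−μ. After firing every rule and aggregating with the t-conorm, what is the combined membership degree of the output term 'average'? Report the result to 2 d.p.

0.56

R1: fine=0.87 → w = 0.87
R2: mild=0.05, medium=0.79; AND[min(a, b)] → w = 0.05
R3: medium=0.79, strong=0.56; AND[min(a, b)] → w = 0.56
R4: medium=0.79, strong=0.56; AND[min(a, b)] → w = 0.56
Rules with consequent 'average': {R2, R4} → strengths 0.05, 0.56
Aggregate via t-conorm [max(a, b)]: 0.56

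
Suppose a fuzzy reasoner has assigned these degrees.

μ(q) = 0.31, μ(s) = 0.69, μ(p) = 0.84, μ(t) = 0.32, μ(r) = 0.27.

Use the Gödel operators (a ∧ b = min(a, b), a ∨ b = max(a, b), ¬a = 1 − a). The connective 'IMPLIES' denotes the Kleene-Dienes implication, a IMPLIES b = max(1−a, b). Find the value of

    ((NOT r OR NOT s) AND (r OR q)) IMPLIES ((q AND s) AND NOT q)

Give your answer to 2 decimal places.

NOT r = 1 − 0.27 = 0.73
NOT s = 1 − 0.69 = 0.31
NOT r OR NOT s = max(a, b) on (0.73, 0.31) = 0.73
r OR q = max(a, b) on (0.27, 0.31) = 0.31
(NOT r OR NOT s) AND (r OR q) = min(a, b) on (0.73, 0.31) = 0.31
q AND s = min(a, b) on (0.31, 0.69) = 0.31
NOT q = 1 − 0.31 = 0.69
(q AND s) AND NOT q = min(a, b) on (0.31, 0.69) = 0.31
((NOT r OR NOT s) AND (r OR q)) IMPLIES ((q AND s) AND NOT q)  [Kleene-Dienes: max(1−a, b)] with a=0.31, b=0.31 → 0.69

0.69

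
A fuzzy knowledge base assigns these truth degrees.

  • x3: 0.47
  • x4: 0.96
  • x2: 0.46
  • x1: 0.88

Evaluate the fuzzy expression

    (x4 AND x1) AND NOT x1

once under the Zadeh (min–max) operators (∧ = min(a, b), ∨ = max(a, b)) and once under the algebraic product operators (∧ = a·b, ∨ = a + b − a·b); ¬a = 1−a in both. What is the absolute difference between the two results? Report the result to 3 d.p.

0.019

Under Zadeh (min–max):
  x4 AND x1 = min(a, b) on (0.96, 0.88) = 0.88
  NOT x1 = 1 − 0.88 = 0.12
  (x4 AND x1) AND NOT x1 = min(a, b) on (0.88, 0.12) = 0.12
  → value = 0.1200
Under algebraic product:
  x4 AND x1 = a·b on (0.9600, 0.8800) = 0.8448
  NOT x1 = 1 − 0.8800 = 0.1200
  (x4 AND x1) AND NOT x1 = a·b on (0.8448, 0.1200) = 0.1014
  → value = 0.1014
|0.1200 − 0.1014| = 0.019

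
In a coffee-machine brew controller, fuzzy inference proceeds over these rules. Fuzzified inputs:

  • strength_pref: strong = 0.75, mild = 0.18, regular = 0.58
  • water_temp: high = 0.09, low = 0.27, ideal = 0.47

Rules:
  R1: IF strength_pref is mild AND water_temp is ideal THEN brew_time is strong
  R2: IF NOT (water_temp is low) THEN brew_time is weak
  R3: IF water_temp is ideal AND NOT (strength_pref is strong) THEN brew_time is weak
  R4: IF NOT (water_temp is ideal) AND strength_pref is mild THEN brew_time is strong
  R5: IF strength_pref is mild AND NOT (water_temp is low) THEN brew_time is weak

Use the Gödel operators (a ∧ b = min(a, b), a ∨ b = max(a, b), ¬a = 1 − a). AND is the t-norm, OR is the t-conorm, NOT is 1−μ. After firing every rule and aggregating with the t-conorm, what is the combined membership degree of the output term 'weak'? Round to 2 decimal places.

0.73

R1: mild=0.18, ideal=0.47; AND[min(a, b)] → w = 0.18
R2: ¬low=1−0.27=0.73 → w = 0.73
R3: ideal=0.47, ¬strong=1−0.75=0.25; AND[min(a, b)] → w = 0.25
R4: ¬ideal=1−0.47=0.53, mild=0.18; AND[min(a, b)] → w = 0.18
R5: mild=0.18, ¬low=1−0.27=0.73; AND[min(a, b)] → w = 0.18
Rules with consequent 'weak': {R2, R3, R5} → strengths 0.73, 0.25, 0.18
Aggregate via t-conorm [max(a, b)]: 0.73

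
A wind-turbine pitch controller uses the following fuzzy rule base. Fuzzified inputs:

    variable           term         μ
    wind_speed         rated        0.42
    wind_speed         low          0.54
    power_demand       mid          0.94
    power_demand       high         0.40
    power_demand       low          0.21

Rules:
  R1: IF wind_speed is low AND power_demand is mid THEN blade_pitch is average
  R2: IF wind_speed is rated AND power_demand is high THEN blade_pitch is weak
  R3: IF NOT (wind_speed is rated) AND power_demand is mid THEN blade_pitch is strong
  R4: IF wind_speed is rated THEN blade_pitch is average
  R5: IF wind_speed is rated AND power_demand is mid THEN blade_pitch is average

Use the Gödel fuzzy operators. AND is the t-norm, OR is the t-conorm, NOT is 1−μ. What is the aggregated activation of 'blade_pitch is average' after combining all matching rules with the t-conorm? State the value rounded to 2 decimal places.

R1: low=0.54, mid=0.94; AND[min(a, b)] → w = 0.54
R2: rated=0.42, high=0.40; AND[min(a, b)] → w = 0.40
R3: ¬rated=1−0.42=0.58, mid=0.94; AND[min(a, b)] → w = 0.58
R4: rated=0.42 → w = 0.42
R5: rated=0.42, mid=0.94; AND[min(a, b)] → w = 0.42
Rules with consequent 'average': {R1, R4, R5} → strengths 0.54, 0.42, 0.42
Aggregate via t-conorm [max(a, b)]: 0.54

0.54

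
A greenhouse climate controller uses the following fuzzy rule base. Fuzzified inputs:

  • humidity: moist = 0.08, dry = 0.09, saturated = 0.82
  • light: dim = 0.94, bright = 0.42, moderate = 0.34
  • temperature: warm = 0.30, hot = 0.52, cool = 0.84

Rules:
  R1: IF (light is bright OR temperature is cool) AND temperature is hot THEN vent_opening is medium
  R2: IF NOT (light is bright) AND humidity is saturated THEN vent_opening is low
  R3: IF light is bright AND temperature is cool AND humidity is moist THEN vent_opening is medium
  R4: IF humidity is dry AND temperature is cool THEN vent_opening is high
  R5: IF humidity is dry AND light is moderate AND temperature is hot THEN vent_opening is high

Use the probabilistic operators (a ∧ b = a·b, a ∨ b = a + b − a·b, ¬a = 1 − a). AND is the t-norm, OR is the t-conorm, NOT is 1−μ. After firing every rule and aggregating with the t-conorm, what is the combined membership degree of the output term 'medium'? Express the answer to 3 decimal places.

R1: (bright=0.42 OR cool=0.84) = 0.9072; AND[a·b] with hot=0.52 → w = 0.4717
R2: ¬bright=1−0.42=0.58, saturated=0.82; AND[a·b] → w = 0.4756
R3: bright=0.42, cool=0.84, moist=0.08; AND[a·b] → w = 0.0282
R4: dry=0.09, cool=0.84; AND[a·b] → w = 0.0756
R5: dry=0.09, moderate=0.34, hot=0.52; AND[a·b] → w = 0.0159
Rules with consequent 'medium': {R1, R3} → strengths 0.4717, 0.0282
Aggregate via t-conorm [a + b − a·b]: 0.4867

0.487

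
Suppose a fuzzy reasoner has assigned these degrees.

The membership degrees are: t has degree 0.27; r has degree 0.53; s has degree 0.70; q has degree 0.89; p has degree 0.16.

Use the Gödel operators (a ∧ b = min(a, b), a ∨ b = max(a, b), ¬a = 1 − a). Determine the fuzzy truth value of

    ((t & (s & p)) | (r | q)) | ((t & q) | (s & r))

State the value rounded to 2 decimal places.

0.89

s & p = min(a, b) on (0.70, 0.16) = 0.16
t & (s & p) = min(a, b) on (0.27, 0.16) = 0.16
r | q = max(a, b) on (0.53, 0.89) = 0.89
(t & (s & p)) | (r | q) = max(a, b) on (0.16, 0.89) = 0.89
t & q = min(a, b) on (0.27, 0.89) = 0.27
s & r = min(a, b) on (0.70, 0.53) = 0.53
(t & q) | (s & r) = max(a, b) on (0.27, 0.53) = 0.53
((t & (s & p)) | (r | q)) | ((t & q) | (s & r)) = max(a, b) on (0.89, 0.53) = 0.89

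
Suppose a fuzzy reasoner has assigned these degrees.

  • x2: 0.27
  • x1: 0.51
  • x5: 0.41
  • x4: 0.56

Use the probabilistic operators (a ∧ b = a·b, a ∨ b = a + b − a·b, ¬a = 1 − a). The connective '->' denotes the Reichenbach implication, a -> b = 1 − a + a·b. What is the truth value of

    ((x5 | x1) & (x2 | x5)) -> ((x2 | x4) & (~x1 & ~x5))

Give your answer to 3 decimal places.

0.675

x5 | x1 = a + b − a·b on (0.4100, 0.5100) = 0.7109
x2 | x5 = a + b − a·b on (0.2700, 0.4100) = 0.5693
(x5 | x1) & (x2 | x5) = a·b on (0.7109, 0.5693) = 0.4047
x2 | x4 = a + b − a·b on (0.2700, 0.5600) = 0.6788
~x1 = 1 − 0.5100 = 0.4900
~x5 = 1 − 0.4100 = 0.5900
~x1 & ~x5 = a·b on (0.4900, 0.5900) = 0.2891
(x2 | x4) & (~x1 & ~x5) = a·b on (0.6788, 0.2891) = 0.1962
((x5 | x1) & (x2 | x5)) -> ((x2 | x4) & (~x1 & ~x5))  [Reichenbach: 1 − a + a·b] with a=0.4047, b=0.1962 → 0.6747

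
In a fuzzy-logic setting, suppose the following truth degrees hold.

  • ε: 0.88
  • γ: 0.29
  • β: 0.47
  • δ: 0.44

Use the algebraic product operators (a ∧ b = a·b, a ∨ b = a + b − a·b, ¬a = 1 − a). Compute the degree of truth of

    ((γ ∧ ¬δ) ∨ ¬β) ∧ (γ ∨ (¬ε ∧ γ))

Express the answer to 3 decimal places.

0.191

¬δ = 1 − 0.4400 = 0.5600
γ ∧ ¬δ = a·b on (0.2900, 0.5600) = 0.1624
¬β = 1 − 0.4700 = 0.5300
(γ ∧ ¬δ) ∨ ¬β = a + b − a·b on (0.1624, 0.5300) = 0.6063
¬ε = 1 − 0.8800 = 0.1200
¬ε ∧ γ = a·b on (0.1200, 0.2900) = 0.0348
γ ∨ (¬ε ∧ γ) = a + b − a·b on (0.2900, 0.0348) = 0.3147
((γ ∧ ¬δ) ∨ ¬β) ∧ (γ ∨ (¬ε ∧ γ)) = a·b on (0.6063, 0.3147) = 0.1908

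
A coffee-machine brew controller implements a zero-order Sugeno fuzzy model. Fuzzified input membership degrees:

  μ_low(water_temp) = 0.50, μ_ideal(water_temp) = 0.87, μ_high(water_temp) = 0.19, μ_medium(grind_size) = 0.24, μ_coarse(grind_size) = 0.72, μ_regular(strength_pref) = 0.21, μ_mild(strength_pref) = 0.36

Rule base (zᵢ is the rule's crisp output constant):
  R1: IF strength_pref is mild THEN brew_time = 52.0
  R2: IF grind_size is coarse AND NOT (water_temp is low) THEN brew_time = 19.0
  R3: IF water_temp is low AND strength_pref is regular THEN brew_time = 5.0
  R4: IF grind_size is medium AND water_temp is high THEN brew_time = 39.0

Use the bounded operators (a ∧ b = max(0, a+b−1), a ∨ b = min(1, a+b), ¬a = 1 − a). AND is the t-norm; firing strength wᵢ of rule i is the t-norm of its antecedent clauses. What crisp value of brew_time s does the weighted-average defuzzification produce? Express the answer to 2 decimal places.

R1 (z=52.0): mild=0.36 → w = 0.36
R2 (z=19.0): coarse=0.72, ¬low=1−0.50=0.50; AND[max(0, a+b−1)] → w = 0.22
R3 (z=5.0): low=0.50, regular=0.21; AND[max(0, a+b−1)] → w = 0.00
R4 (z=39.0): medium=0.24, high=0.19; AND[max(0, a+b−1)] → w = 0.00
Weighted average = (0.36·52.0 + 0.22·19.0 + 0.00·5.0 + 0.00·39.0) / (0.36 + 0.22 + 0.00 + 0.00)
  = 22.9000 / 0.5800 = 39.48

39.48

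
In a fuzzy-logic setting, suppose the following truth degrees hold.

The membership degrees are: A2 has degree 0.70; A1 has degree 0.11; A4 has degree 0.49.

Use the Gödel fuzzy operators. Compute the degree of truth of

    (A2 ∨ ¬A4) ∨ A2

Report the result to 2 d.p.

¬A4 = 1 − 0.49 = 0.51
A2 ∨ ¬A4 = max(a, b) on (0.70, 0.51) = 0.70
(A2 ∨ ¬A4) ∨ A2 = max(a, b) on (0.70, 0.70) = 0.70

0.70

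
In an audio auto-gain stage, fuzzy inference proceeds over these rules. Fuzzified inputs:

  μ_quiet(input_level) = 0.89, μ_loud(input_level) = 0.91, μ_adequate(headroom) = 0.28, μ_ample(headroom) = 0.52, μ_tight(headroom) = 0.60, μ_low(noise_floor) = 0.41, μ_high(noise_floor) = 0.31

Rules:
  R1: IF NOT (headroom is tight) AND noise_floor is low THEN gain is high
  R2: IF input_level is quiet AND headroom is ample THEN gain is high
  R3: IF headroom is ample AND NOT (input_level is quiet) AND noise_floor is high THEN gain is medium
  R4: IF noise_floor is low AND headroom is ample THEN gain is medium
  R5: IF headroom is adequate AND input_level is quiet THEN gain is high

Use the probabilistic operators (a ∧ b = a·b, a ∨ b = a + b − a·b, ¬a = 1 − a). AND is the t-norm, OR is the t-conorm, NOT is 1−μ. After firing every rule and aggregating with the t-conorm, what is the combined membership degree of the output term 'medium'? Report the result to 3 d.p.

0.227

R1: ¬tight=1−0.60=0.40, low=0.41; AND[a·b] → w = 0.1640
R2: quiet=0.89, ample=0.52; AND[a·b] → w = 0.4628
R3: ample=0.52, ¬quiet=1−0.89=0.11, high=0.31; AND[a·b] → w = 0.0177
R4: low=0.41, ample=0.52; AND[a·b] → w = 0.2132
R5: adequate=0.28, quiet=0.89; AND[a·b] → w = 0.2492
Rules with consequent 'medium': {R3, R4} → strengths 0.0177, 0.2132
Aggregate via t-conorm [a + b − a·b]: 0.2272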